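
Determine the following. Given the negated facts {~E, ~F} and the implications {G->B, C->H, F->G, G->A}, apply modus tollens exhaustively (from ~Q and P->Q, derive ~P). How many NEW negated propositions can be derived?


Initial negated facts: {~E, ~F}
Apply modus tollens to closure:
  (no implication fires)
Final negated: {~E, ~F}
New negations: {(none)}
Count = 0

0


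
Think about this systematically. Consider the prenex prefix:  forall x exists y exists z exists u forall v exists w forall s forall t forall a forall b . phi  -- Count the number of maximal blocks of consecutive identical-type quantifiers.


Quantifier-type sequence: A E E E A E A A A A  (A=forall, E=exists)
Group into maximal same-type runs:
  Ax1 | Ex3 | Ax1 | Ex1 | Ax4
Number of blocks = 5

5


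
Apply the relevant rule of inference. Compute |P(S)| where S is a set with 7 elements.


The power set of a set with n elements has 2^n elements.
|P(S)| = 2^7 = 128

128


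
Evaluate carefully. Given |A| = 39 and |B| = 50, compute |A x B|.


The Cartesian product A x B contains all ordered pairs (a, b).
|A x B| = |A| * |B| = 39 * 50 = 1950

1950


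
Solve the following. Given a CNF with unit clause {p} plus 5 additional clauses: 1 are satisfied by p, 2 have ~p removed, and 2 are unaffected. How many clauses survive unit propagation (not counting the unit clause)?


Satisfied (removed): 1
Shortened (remain): 2
Unchanged (remain): 2
Remaining = 2 + 2 = 4

4


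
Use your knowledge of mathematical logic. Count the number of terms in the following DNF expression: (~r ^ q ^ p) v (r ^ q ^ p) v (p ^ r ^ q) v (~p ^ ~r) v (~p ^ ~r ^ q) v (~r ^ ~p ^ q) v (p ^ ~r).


A DNF formula is a disjunction of terms (conjunctions).
Terms are separated by v.
Counting the disjuncts: 7 terms.

7


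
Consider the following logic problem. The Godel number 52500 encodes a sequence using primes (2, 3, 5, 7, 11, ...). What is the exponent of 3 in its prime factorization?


Factorize 52500 by dividing by 3 repeatedly.
Division steps: 3 divides 52500 exactly 1 time(s).
Exponent of 3 = 1

1


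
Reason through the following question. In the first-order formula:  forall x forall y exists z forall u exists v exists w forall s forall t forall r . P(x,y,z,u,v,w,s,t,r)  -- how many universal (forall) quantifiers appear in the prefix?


Quantifier prefix: forall x forall y exists z forall u exists v exists w forall s forall t forall r
Mark each quantifier type:
  U U E U E E U U U
Universal count = 6, Existential count = 3
Asked for universal (forall) quantifiers: 6

6


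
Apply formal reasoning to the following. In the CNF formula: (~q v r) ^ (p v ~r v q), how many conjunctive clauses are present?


A CNF formula is a conjunction of clauses.
Clauses are separated by ^.
Counting the conjuncts: 2 clauses.

2


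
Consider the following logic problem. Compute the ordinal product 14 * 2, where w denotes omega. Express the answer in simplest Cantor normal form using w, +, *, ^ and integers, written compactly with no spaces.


Compute 14 * 2.
Ordinal * is associative and left-distributive over +, but NOT commutative; for finite n>1, n*w = w but w*n stays w*n.
Both finite; ordinal * agrees with natural *: 14 * 2 = 28.
Result = 28

28


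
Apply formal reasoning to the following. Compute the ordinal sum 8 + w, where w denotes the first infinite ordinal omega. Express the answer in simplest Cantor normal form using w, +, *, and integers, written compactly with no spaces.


Compute 8 + w.
Ordinal + is associative but NOT commutative; for finite n>0, n + w = w but w + n stays w+n.
Any finite left addend is absorbed by w on the right: 8 + w = w.
Result = w

w


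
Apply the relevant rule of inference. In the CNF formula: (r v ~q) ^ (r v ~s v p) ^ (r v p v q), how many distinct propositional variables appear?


Identify each variable that appears in the formula.
Variables found: p, q, r, s
Count = 4

4


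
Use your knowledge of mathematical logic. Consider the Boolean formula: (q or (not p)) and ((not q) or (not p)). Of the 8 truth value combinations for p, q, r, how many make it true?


Evaluate all 8 assignments for p, q, r:
p=0, q=0, r=0: 1
p=0, q=0, r=1: 1
p=0, q=1, r=0: 1
p=0, q=1, r=1: 1
p=1, q=0, r=0: 0
p=1, q=0, r=1: 0
p=1, q=1, r=0: 0
p=1, q=1, r=1: 0
Satisfying count = 4

4


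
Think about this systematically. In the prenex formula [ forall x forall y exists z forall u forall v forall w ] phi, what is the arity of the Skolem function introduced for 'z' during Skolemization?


Quantifier prefix: forall x forall y exists z forall u forall v forall w
'z' is existentially quantified at position 3.
Universal variables preceding it: x, y
Skolem function arity = 2

2


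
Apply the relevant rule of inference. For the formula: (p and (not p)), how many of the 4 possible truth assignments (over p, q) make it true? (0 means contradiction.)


Check all 4 assignments:
p=0, q=0: 0
p=0, q=1: 0
p=1, q=0: 0
p=1, q=1: 0
Count of True = 0

0


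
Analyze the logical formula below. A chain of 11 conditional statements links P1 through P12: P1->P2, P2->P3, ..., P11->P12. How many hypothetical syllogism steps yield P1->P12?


With 11 implications in a chain connecting 12 propositions:
P1->P2, P2->P3, ..., P11->P12
Steps needed = (number of implications) - 1 = 11 - 1 = 10

10


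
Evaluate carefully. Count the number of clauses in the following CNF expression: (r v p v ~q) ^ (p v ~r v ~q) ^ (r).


A CNF formula is a conjunction of clauses.
Clauses are separated by ^.
Counting the conjuncts: 3 clauses.

3


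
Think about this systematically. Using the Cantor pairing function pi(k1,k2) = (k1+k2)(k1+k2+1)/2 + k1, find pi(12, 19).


k1 + k2 = 31
(k1+k2)(k1+k2+1)/2 = 31 * 32 / 2 = 496
pi = 496 + 12 = 508

508


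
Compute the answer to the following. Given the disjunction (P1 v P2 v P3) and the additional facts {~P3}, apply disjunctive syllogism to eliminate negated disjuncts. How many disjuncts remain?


Original disjuncts (3): P1, P2, P3
Negated (eliminate): ~P3
Remaining disjuncts: P1, P2
Count = 3 - 1 = 2

2


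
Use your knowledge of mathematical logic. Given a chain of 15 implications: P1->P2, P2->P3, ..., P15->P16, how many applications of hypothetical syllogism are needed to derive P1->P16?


With 15 implications in a chain connecting 16 propositions:
P1->P2, P2->P3, ..., P15->P16
Steps needed = (number of implications) - 1 = 15 - 1 = 14

14


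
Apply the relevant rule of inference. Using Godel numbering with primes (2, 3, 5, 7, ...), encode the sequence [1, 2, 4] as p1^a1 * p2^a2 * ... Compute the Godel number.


Encode each element as an exponent of the corresponding prime:
  2^1 = 2
  3^2 = 9
  5^4 = 625
Product = 2 * 9 * 625 = 11250

11250


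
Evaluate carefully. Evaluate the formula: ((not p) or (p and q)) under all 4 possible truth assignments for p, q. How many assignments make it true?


Check all 4 assignments:
p=0, q=0: 1
p=0, q=1: 1
p=1, q=0: 0
p=1, q=1: 1
Count of True = 3

3


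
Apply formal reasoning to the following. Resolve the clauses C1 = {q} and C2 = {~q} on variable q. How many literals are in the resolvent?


Remove q from C1 and ~q from C2.
C1 remainder: {}
C2 remainder: {}
Union (resolvent): {} (empty clause)
Resolvent has 0 literal(s).

0


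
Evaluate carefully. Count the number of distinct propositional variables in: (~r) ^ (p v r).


Identify each variable that appears in the formula.
Variables found: p, r
Count = 2

2


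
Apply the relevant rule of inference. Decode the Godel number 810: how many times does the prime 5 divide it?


Factorize 810 by dividing by 5 repeatedly.
Division steps: 5 divides 810 exactly 1 time(s).
Exponent of 5 = 1

1


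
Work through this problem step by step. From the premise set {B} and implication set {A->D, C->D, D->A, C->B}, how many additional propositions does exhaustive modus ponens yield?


Initial facts: {B}
Apply modus ponens to closure:
  (no implication fires)
Final known: {B}
New propositions: {(none)}
Count = 0

0


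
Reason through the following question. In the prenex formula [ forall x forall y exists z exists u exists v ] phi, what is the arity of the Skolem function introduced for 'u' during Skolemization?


Quantifier prefix: forall x forall y exists z exists u exists v
'u' is existentially quantified at position 4.
Universal variables preceding it: x, y
Skolem function arity = 2

2


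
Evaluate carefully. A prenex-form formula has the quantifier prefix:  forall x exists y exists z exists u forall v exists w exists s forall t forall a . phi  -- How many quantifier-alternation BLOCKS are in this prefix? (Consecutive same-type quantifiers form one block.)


Quantifier-type sequence: A E E E A E E A A  (A=forall, E=exists)
Group into maximal same-type runs:
  Ax1 | Ex3 | Ax1 | Ex2 | Ax2
Number of blocks = 5

5


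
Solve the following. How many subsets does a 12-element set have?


The power set of a set with n elements has 2^n elements.
|P(S)| = 2^12 = 4096

4096


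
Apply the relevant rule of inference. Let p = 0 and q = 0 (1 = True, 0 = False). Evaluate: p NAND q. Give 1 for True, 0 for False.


p = 0, q = 0
Operation: p NAND q
Evaluate: 0 NAND 0 = 1

1


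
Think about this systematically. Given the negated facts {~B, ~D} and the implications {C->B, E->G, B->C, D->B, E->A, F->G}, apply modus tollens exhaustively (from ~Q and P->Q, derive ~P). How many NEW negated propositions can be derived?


Initial negated facts: {~B, ~D}
Apply modus tollens to closure:
  ~B and C->B  =>  ~C
Final negated: {~B, ~C, ~D}
New negations: {~C}
Count = 1

1


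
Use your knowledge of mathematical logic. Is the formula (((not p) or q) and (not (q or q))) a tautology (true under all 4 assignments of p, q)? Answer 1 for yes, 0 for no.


Check all 4 assignments:
p=0, q=0: 1
p=0, q=1: 0
p=1, q=0: 0
p=1, q=1: 0
Satisfying count = 1/4.
Tautology iff count = 4: no.

0


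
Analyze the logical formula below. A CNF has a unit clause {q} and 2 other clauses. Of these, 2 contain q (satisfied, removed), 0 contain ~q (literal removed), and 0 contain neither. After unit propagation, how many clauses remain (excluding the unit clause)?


Satisfied (removed): 2
Shortened (remain): 0
Unchanged (remain): 0
Remaining = 0 + 0 = 0

0


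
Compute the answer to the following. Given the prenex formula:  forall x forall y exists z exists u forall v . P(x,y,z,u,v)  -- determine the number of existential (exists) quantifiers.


Quantifier prefix: forall x forall y exists z exists u forall v
Mark each quantifier type:
  U U E E U
Universal count = 3, Existential count = 2
Asked for existential (exists) quantifiers: 2

2


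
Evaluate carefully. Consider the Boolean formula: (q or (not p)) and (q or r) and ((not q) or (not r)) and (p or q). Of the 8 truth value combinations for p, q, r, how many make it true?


Evaluate all 8 assignments for p, q, r:
p=0, q=0, r=0: 0
p=0, q=0, r=1: 0
p=0, q=1, r=0: 1
p=0, q=1, r=1: 0
p=1, q=0, r=0: 0
p=1, q=0, r=1: 0
p=1, q=1, r=0: 1
p=1, q=1, r=1: 0
Satisfying count = 2

2


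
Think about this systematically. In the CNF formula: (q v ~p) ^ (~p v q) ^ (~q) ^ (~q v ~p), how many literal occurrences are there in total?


Counting literals in each clause:
Clause 1: 2 literal(s)
Clause 2: 2 literal(s)
Clause 3: 1 literal(s)
Clause 4: 2 literal(s)
Total = 7

7


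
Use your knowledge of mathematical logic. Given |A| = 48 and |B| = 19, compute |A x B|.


The Cartesian product A x B contains all ordered pairs (a, b).
|A x B| = |A| * |B| = 48 * 19 = 912

912


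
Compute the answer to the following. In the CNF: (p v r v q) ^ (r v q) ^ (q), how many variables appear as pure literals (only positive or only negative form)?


Check each variable for pure literal status:
p: pure positive
q: pure positive
r: pure positive
Pure literal count = 3

3


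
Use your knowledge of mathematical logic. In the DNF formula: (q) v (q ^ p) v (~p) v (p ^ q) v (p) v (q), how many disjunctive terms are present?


A DNF formula is a disjunction of terms (conjunctions).
Terms are separated by v.
Counting the disjuncts: 6 terms.

6


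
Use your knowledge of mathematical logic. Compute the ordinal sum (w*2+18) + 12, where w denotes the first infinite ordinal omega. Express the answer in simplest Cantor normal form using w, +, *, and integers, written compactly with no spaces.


Compute (w*2+18) + 12.
Ordinal + is associative but NOT commutative; for finite n>0, n + w = w but w + n stays w+n.
By associativity: (w*2+18) + 12 = w*2 + (18+12) = w*2+30.
Result = w*2+30

w*2+30


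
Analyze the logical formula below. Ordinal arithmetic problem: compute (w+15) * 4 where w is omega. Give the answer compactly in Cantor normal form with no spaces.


Compute (w+15) * 4.
Ordinal * is associative and left-distributive over +, but NOT commutative; for finite n>1, n*w = w but w*n stays w*n.
(w+15) * 4 = (w+15) repeated 4 times. Each intermediate +15 is absorbed by the following w; only the last survives: w*4+15.
Result = w*4+15

w*4+15


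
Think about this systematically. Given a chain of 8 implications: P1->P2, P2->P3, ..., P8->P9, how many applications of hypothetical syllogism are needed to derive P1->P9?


With 8 implications in a chain connecting 9 propositions:
P1->P2, P2->P3, ..., P8->P9
Steps needed = (number of implications) - 1 = 8 - 1 = 7

7


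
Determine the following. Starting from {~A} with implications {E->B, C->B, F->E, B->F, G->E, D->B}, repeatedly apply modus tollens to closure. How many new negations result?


Initial negated facts: {~A}
Apply modus tollens to closure:
  (no implication fires)
Final negated: {~A}
New negations: {(none)}
Count = 0

0


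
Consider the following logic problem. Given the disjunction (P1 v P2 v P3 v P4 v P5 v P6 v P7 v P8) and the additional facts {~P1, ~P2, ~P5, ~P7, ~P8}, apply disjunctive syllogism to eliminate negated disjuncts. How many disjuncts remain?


Original disjuncts (8): P1, P2, P3, P4, P5, P6, P7, P8
Negated (eliminate): ~P1, ~P2, ~P5, ~P7, ~P8
Remaining disjuncts: P3, P4, P6
Count = 8 - 5 = 3

3


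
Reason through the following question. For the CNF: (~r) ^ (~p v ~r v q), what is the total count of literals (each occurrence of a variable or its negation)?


Counting literals in each clause:
Clause 1: 1 literal(s)
Clause 2: 3 literal(s)
Total = 4

4


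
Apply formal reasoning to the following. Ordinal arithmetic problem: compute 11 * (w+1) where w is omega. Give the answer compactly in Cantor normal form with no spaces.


Compute 11 * (w+1).
Ordinal * is associative and left-distributive over +, but NOT commutative; for finite n>1, n*w = w but w*n stays w*n.
By left-distributivity: 11 * (w+1) = 11*w + 11*1 = w + 11 = w+11.
Result = w+11

w+11


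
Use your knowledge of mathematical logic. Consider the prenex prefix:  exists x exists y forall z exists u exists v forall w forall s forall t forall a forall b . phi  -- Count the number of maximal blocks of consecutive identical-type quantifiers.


Quantifier-type sequence: E E A E E A A A A A  (A=forall, E=exists)
Group into maximal same-type runs:
  Ex2 | Ax1 | Ex2 | Ax5
Number of blocks = 4

4


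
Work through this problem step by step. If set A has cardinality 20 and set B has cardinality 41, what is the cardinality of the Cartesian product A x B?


The Cartesian product A x B contains all ordered pairs (a, b).
|A x B| = |A| * |B| = 20 * 41 = 820

820


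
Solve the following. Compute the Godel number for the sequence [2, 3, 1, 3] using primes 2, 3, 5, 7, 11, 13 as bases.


Encode each element as an exponent of the corresponding prime:
  2^2 = 4
  3^3 = 27
  5^1 = 5
  7^3 = 343
Product = 4 * 27 * 5 * 343 = 185220

185220


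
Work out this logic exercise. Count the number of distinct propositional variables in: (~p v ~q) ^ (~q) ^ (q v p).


Identify each variable that appears in the formula.
Variables found: p, q
Count = 2

2


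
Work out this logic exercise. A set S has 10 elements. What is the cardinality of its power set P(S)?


The power set of a set with n elements has 2^n elements.
|P(S)| = 2^10 = 1024

1024


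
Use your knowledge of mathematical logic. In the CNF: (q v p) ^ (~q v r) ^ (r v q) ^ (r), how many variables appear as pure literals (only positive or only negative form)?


Check each variable for pure literal status:
p: pure positive
q: mixed (not pure)
r: pure positive
Pure literal count = 2

2


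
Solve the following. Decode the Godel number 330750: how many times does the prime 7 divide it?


Factorize 330750 by dividing by 7 repeatedly.
Division steps: 7 divides 330750 exactly 2 time(s).
Exponent of 7 = 2

2


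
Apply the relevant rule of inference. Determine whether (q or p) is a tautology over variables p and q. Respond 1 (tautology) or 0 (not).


Check all 4 assignments:
p=0, q=0: 0
p=0, q=1: 1
p=1, q=0: 1
p=1, q=1: 1
Satisfying count = 3/4.
Tautology iff count = 4: no.

0


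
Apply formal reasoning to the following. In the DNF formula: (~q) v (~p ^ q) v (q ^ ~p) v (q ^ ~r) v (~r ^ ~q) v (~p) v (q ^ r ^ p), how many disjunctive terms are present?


A DNF formula is a disjunction of terms (conjunctions).
Terms are separated by v.
Counting the disjuncts: 7 terms.

7


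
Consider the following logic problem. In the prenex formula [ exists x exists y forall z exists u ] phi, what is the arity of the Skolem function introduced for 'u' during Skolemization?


Quantifier prefix: exists x exists y forall z exists u
'u' is existentially quantified at position 4.
Universal variables preceding it: z
Skolem function arity = 1

1


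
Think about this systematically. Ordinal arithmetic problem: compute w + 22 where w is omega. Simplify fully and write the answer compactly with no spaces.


Compute w + 22.
Ordinal + is associative but NOT commutative; for finite n>0, n + w = w but w + n stays w+n.
w + 22 is already in normal form (a successor ordinal beyond w).
Result = w+22

w+22


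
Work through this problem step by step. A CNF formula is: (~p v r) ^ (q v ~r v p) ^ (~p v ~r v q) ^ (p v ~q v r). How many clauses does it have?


A CNF formula is a conjunction of clauses.
Clauses are separated by ^.
Counting the conjuncts: 4 clauses.

4


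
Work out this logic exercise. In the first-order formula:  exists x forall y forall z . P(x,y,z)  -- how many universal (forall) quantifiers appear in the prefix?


Quantifier prefix: exists x forall y forall z
Mark each quantifier type:
  E U U
Universal count = 2, Existential count = 1
Asked for universal (forall) quantifiers: 2

2


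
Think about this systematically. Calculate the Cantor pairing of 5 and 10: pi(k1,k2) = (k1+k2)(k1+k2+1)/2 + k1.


k1 + k2 = 15
(k1+k2)(k1+k2+1)/2 = 15 * 16 / 2 = 120
pi = 120 + 5 = 125

125


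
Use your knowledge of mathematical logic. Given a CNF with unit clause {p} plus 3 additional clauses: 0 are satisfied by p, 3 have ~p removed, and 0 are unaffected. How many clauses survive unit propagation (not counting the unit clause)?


Satisfied (removed): 0
Shortened (remain): 3
Unchanged (remain): 0
Remaining = 3 + 0 = 3

3


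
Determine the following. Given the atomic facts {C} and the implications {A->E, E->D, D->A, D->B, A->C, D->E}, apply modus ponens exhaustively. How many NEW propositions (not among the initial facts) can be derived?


Initial facts: {C}
Apply modus ponens to closure:
  (no implication fires)
Final known: {C}
New propositions: {(none)}
Count = 0

0


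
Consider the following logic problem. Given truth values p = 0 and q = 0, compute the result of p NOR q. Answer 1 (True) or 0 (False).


p = 0, q = 0
Operation: p NOR q
Evaluate: 0 NOR 0 = 1

1


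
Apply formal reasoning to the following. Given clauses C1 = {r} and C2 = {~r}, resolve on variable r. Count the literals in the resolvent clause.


Remove r from C1 and ~r from C2.
C1 remainder: {}
C2 remainder: {}
Union (resolvent): {} (empty clause)
Resolvent has 0 literal(s).

0


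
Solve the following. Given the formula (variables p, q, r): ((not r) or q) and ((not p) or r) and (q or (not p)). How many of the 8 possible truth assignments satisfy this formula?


Evaluate all 8 assignments for p, q, r:
p=0, q=0, r=0: 1
p=0, q=0, r=1: 0
p=0, q=1, r=0: 1
p=0, q=1, r=1: 1
p=1, q=0, r=0: 0
p=1, q=0, r=1: 0
p=1, q=1, r=0: 0
p=1, q=1, r=1: 1
Satisfying count = 4

4


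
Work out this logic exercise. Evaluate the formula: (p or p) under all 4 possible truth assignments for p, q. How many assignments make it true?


Check all 4 assignments:
p=0, q=0: 0
p=0, q=1: 0
p=1, q=0: 1
p=1, q=1: 1
Count of True = 2

2


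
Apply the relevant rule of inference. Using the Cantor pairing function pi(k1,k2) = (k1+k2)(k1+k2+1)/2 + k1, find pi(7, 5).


k1 + k2 = 12
(k1+k2)(k1+k2+1)/2 = 12 * 13 / 2 = 78
pi = 78 + 7 = 85

85


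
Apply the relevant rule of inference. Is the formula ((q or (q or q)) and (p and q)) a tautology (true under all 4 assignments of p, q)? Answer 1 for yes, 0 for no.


Check all 4 assignments:
p=0, q=0: 0
p=0, q=1: 0
p=1, q=0: 0
p=1, q=1: 1
Satisfying count = 1/4.
Tautology iff count = 4: no.

0


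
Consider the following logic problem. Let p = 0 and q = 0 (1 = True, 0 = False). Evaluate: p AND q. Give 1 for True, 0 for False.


p = 0, q = 0
Operation: p AND q
Evaluate: 0 AND 0 = 0

0


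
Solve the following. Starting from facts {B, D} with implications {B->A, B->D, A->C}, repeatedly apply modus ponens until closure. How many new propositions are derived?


Initial facts: {B, D}
Apply modus ponens to closure:
  B and B->A  =>  A
  A and A->C  =>  C
Final known: {A, B, C, D}
New propositions: {A, C}
Count = 2

2


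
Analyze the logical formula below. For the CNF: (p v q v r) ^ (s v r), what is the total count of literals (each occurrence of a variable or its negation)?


Counting literals in each clause:
Clause 1: 3 literal(s)
Clause 2: 2 literal(s)
Total = 5

5


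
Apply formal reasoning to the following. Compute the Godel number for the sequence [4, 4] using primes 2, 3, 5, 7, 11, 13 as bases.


Encode each element as an exponent of the corresponding prime:
  2^4 = 16
  3^4 = 81
Product = 16 * 81 = 1296

1296


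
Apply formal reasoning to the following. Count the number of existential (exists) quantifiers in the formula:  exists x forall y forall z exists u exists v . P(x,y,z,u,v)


Quantifier prefix: exists x forall y forall z exists u exists v
Mark each quantifier type:
  E U U E E
Universal count = 2, Existential count = 3
Asked for existential (exists) quantifiers: 3

3


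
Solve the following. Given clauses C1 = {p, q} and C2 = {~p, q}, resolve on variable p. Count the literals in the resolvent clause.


Remove p from C1 and ~p from C2.
C1 remainder: {q}
C2 remainder: {q}
Union (resolvent): {q}
Resolvent has 1 literal(s).

1


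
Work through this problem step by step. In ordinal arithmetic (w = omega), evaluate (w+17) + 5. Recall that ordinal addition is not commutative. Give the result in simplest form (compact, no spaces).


Compute (w+17) + 5.
Ordinal + is associative but NOT commutative; for finite n>0, n + w = w but w + n stays w+n.
By associativity: (w+17) + 5 = w + (17+5) = w+22.
Result = w+22

w+22


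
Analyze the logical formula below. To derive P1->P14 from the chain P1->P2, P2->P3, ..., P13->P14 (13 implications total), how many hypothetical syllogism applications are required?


With 13 implications in a chain connecting 14 propositions:
P1->P2, P2->P3, ..., P13->P14
Steps needed = (number of implications) - 1 = 13 - 1 = 12

12


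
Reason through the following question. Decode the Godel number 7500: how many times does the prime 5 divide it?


Factorize 7500 by dividing by 5 repeatedly.
Division steps: 5 divides 7500 exactly 4 time(s).
Exponent of 5 = 4

4


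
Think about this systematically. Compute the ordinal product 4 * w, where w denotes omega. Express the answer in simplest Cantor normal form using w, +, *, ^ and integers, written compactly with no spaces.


Compute 4 * w.
Ordinal * is associative and left-distributive over +, but NOT commutative; for finite n>1, n*w = w but w*n stays w*n.
For finite n>0, n * w = sup{n*k : k<w} = w. So 4 * w = w.
Result = w

w


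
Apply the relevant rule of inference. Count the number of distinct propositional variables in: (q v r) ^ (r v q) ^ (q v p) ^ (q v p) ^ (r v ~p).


Identify each variable that appears in the formula.
Variables found: p, q, r
Count = 3

3


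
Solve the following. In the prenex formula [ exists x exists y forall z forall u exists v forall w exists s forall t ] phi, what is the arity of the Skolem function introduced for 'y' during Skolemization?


Quantifier prefix: exists x exists y forall z forall u exists v forall w exists s forall t
'y' is existentially quantified at position 2.
No universal quantifiers precede it.
Skolem function arity = 0 (a Skolem constant)

0


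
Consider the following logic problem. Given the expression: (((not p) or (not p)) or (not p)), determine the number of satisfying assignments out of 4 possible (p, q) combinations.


Check all 4 assignments:
p=0, q=0: 1
p=0, q=1: 1
p=1, q=0: 0
p=1, q=1: 0
Count of True = 2

2


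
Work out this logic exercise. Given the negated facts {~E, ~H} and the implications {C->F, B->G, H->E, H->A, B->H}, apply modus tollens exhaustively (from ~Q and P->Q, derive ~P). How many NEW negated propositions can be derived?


Initial negated facts: {~E, ~H}
Apply modus tollens to closure:
  ~H and B->H  =>  ~B
Final negated: {~B, ~E, ~H}
New negations: {~B}
Count = 1

1


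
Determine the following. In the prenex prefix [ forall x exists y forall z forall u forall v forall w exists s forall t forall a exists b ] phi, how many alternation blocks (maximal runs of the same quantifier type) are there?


Quantifier-type sequence: A E A A A A E A A E  (A=forall, E=exists)
Group into maximal same-type runs:
  Ax1 | Ex1 | Ax4 | Ex1 | Ax2 | Ex1
Number of blocks = 6

6


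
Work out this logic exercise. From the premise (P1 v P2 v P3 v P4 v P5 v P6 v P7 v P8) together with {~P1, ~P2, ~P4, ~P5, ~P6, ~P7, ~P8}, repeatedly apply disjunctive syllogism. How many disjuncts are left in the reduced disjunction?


Original disjuncts (8): P1, P2, P3, P4, P5, P6, P7, P8
Negated (eliminate): ~P1, ~P2, ~P4, ~P5, ~P6, ~P7, ~P8
Remaining disjuncts: P3
Count = 8 - 7 = 1

1


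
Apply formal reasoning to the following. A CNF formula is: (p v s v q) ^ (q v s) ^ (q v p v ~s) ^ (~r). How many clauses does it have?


A CNF formula is a conjunction of clauses.
Clauses are separated by ^.
Counting the conjuncts: 4 clauses.

4


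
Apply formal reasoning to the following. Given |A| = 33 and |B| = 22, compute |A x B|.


The Cartesian product A x B contains all ordered pairs (a, b).
|A x B| = |A| * |B| = 33 * 22 = 726

726


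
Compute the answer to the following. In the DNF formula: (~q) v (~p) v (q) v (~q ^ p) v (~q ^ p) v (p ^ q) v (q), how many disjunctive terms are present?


A DNF formula is a disjunction of terms (conjunctions).
Terms are separated by v.
Counting the disjuncts: 7 terms.

7


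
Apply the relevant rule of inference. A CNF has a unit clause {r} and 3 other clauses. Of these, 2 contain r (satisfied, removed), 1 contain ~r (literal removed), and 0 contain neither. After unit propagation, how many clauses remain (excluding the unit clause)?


Satisfied (removed): 2
Shortened (remain): 1
Unchanged (remain): 0
Remaining = 1 + 0 = 1

1


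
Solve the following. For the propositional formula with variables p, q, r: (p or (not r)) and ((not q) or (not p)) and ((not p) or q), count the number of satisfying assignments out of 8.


Evaluate all 8 assignments for p, q, r:
p=0, q=0, r=0: 1
p=0, q=0, r=1: 0
p=0, q=1, r=0: 1
p=0, q=1, r=1: 0
p=1, q=0, r=0: 0
p=1, q=0, r=1: 0
p=1, q=1, r=0: 0
p=1, q=1, r=1: 0
Satisfying count = 2

2


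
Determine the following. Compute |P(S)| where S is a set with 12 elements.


The power set of a set with n elements has 2^n elements.
|P(S)| = 2^12 = 4096

4096


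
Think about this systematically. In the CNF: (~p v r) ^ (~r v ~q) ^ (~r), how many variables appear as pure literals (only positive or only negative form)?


Check each variable for pure literal status:
p: pure negative
q: pure negative
r: mixed (not pure)
Pure literal count = 2

2


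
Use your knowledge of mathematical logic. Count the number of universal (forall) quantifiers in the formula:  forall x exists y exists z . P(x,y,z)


Quantifier prefix: forall x exists y exists z
Mark each quantifier type:
  U E E
Universal count = 1, Existential count = 2
Asked for universal (forall) quantifiers: 1

1


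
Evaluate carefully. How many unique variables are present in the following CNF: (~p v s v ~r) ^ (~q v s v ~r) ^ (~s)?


Identify each variable that appears in the formula.
Variables found: p, q, r, s
Count = 4

4


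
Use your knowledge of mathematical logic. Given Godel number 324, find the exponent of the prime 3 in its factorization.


Factorize 324 by dividing by 3 repeatedly.
Division steps: 3 divides 324 exactly 4 time(s).
Exponent of 3 = 4

4


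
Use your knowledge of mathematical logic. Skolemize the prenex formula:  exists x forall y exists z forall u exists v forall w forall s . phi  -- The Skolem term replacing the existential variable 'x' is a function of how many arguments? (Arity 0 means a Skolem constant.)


Quantifier prefix: exists x forall y exists z forall u exists v forall w forall s
'x' is existentially quantified at position 1.
No universal quantifiers precede it.
Skolem function arity = 0 (a Skolem constant)

0


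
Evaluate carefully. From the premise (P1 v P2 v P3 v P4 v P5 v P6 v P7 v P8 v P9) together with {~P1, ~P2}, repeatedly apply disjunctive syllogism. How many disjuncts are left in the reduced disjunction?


Original disjuncts (9): P1, P2, P3, P4, P5, P6, P7, P8, P9
Negated (eliminate): ~P1, ~P2
Remaining disjuncts: P3, P4, P5, P6, P7, P8, P9
Count = 9 - 2 = 7

7


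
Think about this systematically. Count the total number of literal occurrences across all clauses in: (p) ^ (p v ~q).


Counting literals in each clause:
Clause 1: 1 literal(s)
Clause 2: 2 literal(s)
Total = 3

3


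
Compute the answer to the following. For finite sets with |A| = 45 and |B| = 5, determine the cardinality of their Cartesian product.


The Cartesian product A x B contains all ordered pairs (a, b).
|A x B| = |A| * |B| = 45 * 5 = 225

225


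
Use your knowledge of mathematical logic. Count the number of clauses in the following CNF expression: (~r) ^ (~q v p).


A CNF formula is a conjunction of clauses.
Clauses are separated by ^.
Counting the conjuncts: 2 clauses.

2


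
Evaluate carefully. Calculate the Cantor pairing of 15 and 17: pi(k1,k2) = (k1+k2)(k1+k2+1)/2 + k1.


k1 + k2 = 32
(k1+k2)(k1+k2+1)/2 = 32 * 33 / 2 = 528
pi = 528 + 15 = 543

543


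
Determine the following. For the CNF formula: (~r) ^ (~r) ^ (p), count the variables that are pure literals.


Check each variable for pure literal status:
p: pure positive
q: absent (not pure)
r: pure negative
Pure literal count = 2

2


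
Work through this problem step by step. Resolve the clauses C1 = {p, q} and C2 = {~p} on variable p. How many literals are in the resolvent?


Remove p from C1 and ~p from C2.
C1 remainder: {q}
C2 remainder: {}
Union (resolvent): {q}
Resolvent has 1 literal(s).

1


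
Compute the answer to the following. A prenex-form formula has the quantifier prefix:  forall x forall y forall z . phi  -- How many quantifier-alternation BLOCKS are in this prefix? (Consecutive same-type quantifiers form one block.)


Quantifier-type sequence: A A A  (A=forall, E=exists)
Group into maximal same-type runs:
  Ax3
Number of blocks = 1

1


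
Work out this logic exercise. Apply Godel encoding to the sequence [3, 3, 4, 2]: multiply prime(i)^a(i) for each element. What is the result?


Encode each element as an exponent of the corresponding prime:
  2^3 = 8
  3^3 = 27
  5^4 = 625
  7^2 = 49
Product = 8 * 27 * 625 * 49 = 6615000

6615000


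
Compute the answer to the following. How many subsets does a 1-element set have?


The power set of a set with n elements has 2^n elements.
|P(S)| = 2^1 = 2

2


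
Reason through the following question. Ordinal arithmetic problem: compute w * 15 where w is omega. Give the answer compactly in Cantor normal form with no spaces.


Compute w * 15.
Ordinal * is associative and left-distributive over +, but NOT commutative; for finite n>1, n*w = w but w*n stays w*n.
w * 15 means 15 copies of w concatenated: w*15.
Result = w*15

w*15


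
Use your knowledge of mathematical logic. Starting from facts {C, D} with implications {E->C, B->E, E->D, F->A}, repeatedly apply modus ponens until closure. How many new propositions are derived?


Initial facts: {C, D}
Apply modus ponens to closure:
  (no implication fires)
Final known: {C, D}
New propositions: {(none)}
Count = 0

0


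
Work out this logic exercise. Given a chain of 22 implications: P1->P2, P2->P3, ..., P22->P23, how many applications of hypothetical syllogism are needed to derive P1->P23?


With 22 implications in a chain connecting 23 propositions:
P1->P2, P2->P3, ..., P22->P23
Steps needed = (number of implications) - 1 = 22 - 1 = 21

21


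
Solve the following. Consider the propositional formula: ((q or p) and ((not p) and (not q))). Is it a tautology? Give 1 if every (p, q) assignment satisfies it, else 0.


Check all 4 assignments:
p=0, q=0: 0
p=0, q=1: 0
p=1, q=0: 0
p=1, q=1: 0
Satisfying count = 0/4.
Tautology iff count = 4: no.

0


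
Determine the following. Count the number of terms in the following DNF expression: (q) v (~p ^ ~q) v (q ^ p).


A DNF formula is a disjunction of terms (conjunctions).
Terms are separated by v.
Counting the disjuncts: 3 terms.

3


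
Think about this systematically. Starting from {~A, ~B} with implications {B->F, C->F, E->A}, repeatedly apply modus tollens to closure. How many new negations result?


Initial negated facts: {~A, ~B}
Apply modus tollens to closure:
  ~A and E->A  =>  ~E
Final negated: {~A, ~B, ~E}
New negations: {~E}
Count = 1

1


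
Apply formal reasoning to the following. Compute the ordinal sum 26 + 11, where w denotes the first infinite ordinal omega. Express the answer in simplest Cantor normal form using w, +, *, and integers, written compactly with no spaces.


Compute 26 + 11.
Ordinal + is associative but NOT commutative; for finite n>0, n + w = w but w + n stays w+n.
Both operands finite; ordinal + agrees with natural +: 26 + 11 = 37.
Result = 37

37


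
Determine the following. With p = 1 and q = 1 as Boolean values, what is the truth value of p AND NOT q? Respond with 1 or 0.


p = 1, q = 1
Operation: p AND NOT q
Evaluate: 1 AND NOT 1 = 0

0


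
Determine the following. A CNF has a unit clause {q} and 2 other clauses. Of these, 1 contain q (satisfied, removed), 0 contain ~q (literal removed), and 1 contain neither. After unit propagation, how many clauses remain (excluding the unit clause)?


Satisfied (removed): 1
Shortened (remain): 0
Unchanged (remain): 1
Remaining = 0 + 1 = 1

1


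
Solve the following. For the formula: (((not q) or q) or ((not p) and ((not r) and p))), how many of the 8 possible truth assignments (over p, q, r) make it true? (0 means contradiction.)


Check all 8 assignments:
p=0, q=0, r=0: 1
p=0, q=0, r=1: 1
p=0, q=1, r=0: 1
p=0, q=1, r=1: 1
p=1, q=0, r=0: 1
p=1, q=0, r=1: 1
p=1, q=1, r=0: 1
p=1, q=1, r=1: 1
Count of True = 8

8


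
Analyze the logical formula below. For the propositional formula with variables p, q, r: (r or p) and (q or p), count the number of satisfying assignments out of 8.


Evaluate all 8 assignments for p, q, r:
p=0, q=0, r=0: 0
p=0, q=0, r=1: 0
p=0, q=1, r=0: 0
p=0, q=1, r=1: 1
p=1, q=0, r=0: 1
p=1, q=0, r=1: 1
p=1, q=1, r=0: 1
p=1, q=1, r=1: 1
Satisfying count = 5

5


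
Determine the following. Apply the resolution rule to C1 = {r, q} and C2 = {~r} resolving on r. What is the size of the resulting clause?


Remove r from C1 and ~r from C2.
C1 remainder: {q}
C2 remainder: {}
Union (resolvent): {q}
Resolvent has 1 literal(s).

1


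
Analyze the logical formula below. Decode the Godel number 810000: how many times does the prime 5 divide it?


Factorize 810000 by dividing by 5 repeatedly.
Division steps: 5 divides 810000 exactly 4 time(s).
Exponent of 5 = 4

4


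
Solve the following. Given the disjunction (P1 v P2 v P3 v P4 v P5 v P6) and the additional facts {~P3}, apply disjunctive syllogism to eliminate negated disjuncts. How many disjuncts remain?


Original disjuncts (6): P1, P2, P3, P4, P5, P6
Negated (eliminate): ~P3
Remaining disjuncts: P1, P2, P4, P5, P6
Count = 6 - 1 = 5

5


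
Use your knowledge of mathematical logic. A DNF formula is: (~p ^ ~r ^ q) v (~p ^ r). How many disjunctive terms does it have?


A DNF formula is a disjunction of terms (conjunctions).
Terms are separated by v.
Counting the disjuncts: 2 terms.

2


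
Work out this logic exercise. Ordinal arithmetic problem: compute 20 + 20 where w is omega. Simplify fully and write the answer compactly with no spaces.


Compute 20 + 20.
Ordinal + is associative but NOT commutative; for finite n>0, n + w = w but w + n stays w+n.
Both operands finite; ordinal + agrees with natural +: 20 + 20 = 40.
Result = 40

40


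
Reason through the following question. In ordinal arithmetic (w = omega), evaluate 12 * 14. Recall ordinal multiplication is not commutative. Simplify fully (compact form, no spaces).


Compute 12 * 14.
Ordinal * is associative and left-distributive over +, but NOT commutative; for finite n>1, n*w = w but w*n stays w*n.
Both finite; ordinal * agrees with natural *: 12 * 14 = 168.
Result = 168

168


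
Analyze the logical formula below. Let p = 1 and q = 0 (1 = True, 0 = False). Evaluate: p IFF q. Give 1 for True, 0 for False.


p = 1, q = 0
Operation: p IFF q
Evaluate: 1 IFF 0 = 0

0


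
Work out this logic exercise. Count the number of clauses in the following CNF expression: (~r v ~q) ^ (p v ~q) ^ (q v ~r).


A CNF formula is a conjunction of clauses.
Clauses are separated by ^.
Counting the conjuncts: 3 clauses.

3


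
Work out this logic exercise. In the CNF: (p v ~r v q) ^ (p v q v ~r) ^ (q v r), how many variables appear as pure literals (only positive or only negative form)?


Check each variable for pure literal status:
p: pure positive
q: pure positive
r: mixed (not pure)
Pure literal count = 2

2


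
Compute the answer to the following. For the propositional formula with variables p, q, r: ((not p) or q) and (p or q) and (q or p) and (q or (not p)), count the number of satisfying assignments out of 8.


Evaluate all 8 assignments for p, q, r:
p=0, q=0, r=0: 0
p=0, q=0, r=1: 0
p=0, q=1, r=0: 1
p=0, q=1, r=1: 1
p=1, q=0, r=0: 0
p=1, q=0, r=1: 0
p=1, q=1, r=0: 1
p=1, q=1, r=1: 1
Satisfying count = 4

4


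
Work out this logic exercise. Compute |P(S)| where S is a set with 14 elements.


The power set of a set with n elements has 2^n elements.
|P(S)| = 2^14 = 16384

16384


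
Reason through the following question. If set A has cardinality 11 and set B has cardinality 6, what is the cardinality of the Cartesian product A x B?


The Cartesian product A x B contains all ordered pairs (a, b).
|A x B| = |A| * |B| = 11 * 6 = 66

66


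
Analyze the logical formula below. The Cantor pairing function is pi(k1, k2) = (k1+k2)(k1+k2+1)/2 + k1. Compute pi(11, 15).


k1 + k2 = 26
(k1+k2)(k1+k2+1)/2 = 26 * 27 / 2 = 351
pi = 351 + 11 = 362

362


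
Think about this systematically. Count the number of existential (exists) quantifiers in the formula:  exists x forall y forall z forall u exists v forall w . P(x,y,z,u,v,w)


Quantifier prefix: exists x forall y forall z forall u exists v forall w
Mark each quantifier type:
  E U U U E U
Universal count = 4, Existential count = 2
Asked for existential (exists) quantifiers: 2

2
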